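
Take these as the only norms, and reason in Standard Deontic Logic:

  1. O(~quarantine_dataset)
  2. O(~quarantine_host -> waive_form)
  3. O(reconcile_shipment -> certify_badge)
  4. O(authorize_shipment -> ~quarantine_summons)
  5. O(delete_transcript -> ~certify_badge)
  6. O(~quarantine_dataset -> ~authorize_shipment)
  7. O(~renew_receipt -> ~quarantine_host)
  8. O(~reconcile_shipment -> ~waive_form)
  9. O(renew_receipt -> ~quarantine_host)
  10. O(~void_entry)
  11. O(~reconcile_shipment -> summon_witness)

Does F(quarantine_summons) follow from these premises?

Premise 4 is O(authorize_shipment -> ~quarantine_summons), but O(authorize_shipment) is not derivable from the premises, so it does not yield O(~quarantine_summons).
No other premise forces O(~quarantine_summons). An ideal world satisfying every premise can still have quarantine_summons true, so F(quarantine_summons) is not derivable.

No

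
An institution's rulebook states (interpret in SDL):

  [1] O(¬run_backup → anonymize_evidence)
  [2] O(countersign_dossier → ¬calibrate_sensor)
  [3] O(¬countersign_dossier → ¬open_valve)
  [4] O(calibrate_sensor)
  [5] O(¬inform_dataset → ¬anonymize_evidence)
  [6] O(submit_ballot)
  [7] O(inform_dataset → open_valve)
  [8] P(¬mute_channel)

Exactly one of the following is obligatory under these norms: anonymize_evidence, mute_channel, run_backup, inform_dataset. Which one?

run_backup

Premise 4 states O(calibrate_sensor) outright.
Premise 2 is O(countersign_dossier → ¬calibrate_sensor); contrapositively O(calibrate_sensor → ¬countersign_dossier). Since O(calibrate_sensor) holds, K gives O(¬countersign_dossier).
Premise 3 is O(¬countersign_dossier → ¬open_valve); since O(¬countersign_dossier), deontic closure gives O(¬open_valve).
The contrapositive of premise 7 (O(inform_dataset → open_valve)) is O(¬open_valve → ¬inform_dataset), and O(¬open_valve) is already established, so O(¬inform_dataset).
Premise 5 is O(¬inform_dataset → ¬anonymize_evidence); since O(¬inform_dataset), deontic closure gives O(¬anonymize_evidence).
Premise 1, O(¬run_backup → anonymize_evidence), contraposes to O(¬anonymize_evidence → run_backup); with O(¬anonymize_evidence) we get O(run_backup).
So O(run_backup) holds — run_backup is obligatory. None of the other listed options is made obligatory by any chain of premises.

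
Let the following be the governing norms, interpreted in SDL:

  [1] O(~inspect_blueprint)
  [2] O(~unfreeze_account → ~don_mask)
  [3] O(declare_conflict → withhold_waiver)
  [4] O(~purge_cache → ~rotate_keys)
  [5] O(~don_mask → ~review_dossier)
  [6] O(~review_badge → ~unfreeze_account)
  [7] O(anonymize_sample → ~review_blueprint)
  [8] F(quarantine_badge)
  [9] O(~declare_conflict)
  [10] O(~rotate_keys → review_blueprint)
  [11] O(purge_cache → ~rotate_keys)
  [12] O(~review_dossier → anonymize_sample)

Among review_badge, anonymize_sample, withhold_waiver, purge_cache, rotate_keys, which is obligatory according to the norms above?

By case analysis on purge_cache: premise 11 gives O(purge_cache → ~rotate_keys) and premise 4 gives O(~purge_cache → ~rotate_keys), so O(~rotate_keys) either way.
Premise 10 is O(~rotate_keys → review_blueprint); since O(~rotate_keys), deontic closure gives O(review_blueprint).
Premise 7 is O(anonymize_sample → ~review_blueprint); contrapositively O(review_blueprint → ~anonymize_sample). Since O(review_blueprint) holds, K gives O(~anonymize_sample).
The contrapositive of premise 12 (O(~review_dossier → anonymize_sample)) is O(~anonymize_sample → review_dossier), and O(~anonymize_sample) is already established, so O(review_dossier).
Premise 5, O(~don_mask → ~review_dossier), contraposes to O(review_dossier → don_mask); with O(review_dossier) we get O(don_mask).
Premise 2, O(~unfreeze_account → ~don_mask), contraposes to O(don_mask → unfreeze_account); with O(don_mask) we get O(unfreeze_account).
Premise 6 is O(~review_badge → ~unfreeze_account); contrapositively O(unfreeze_account → review_badge). Since O(unfreeze_account) holds, K gives O(review_badge).
So O(review_badge) holds — review_badge is obligatory. None of the other listed options is made obligatory by any chain of premises.

review_badge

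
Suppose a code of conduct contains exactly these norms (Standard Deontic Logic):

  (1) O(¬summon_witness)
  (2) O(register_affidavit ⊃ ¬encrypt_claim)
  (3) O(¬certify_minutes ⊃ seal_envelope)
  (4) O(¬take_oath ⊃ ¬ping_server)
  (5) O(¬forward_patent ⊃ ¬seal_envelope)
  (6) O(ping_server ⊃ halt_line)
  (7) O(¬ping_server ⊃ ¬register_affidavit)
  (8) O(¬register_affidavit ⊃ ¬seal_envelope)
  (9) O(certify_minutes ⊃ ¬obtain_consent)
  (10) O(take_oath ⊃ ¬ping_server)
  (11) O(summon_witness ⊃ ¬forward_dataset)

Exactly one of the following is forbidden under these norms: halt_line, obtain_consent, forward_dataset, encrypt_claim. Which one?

By case analysis on take_oath: premise 10 gives O(take_oath ⊃ ¬ping_server) and premise 4 gives O(¬take_oath ⊃ ¬ping_server), so O(¬ping_server) either way.
With premise 7, O(¬ping_server ⊃ ¬register_affidavit), the K-axiom yields O(¬register_affidavit).
Applying K to premise 8 (O(¬register_affidavit ⊃ ¬seal_envelope)) and O(¬register_affidavit) yields O(¬seal_envelope).
Premise 3 is O(¬certify_minutes ⊃ seal_envelope); contrapositively O(¬seal_envelope ⊃ certify_minutes). Since O(¬seal_envelope) holds, K gives O(certify_minutes).
Applying K to premise 9 (O(certify_minutes ⊃ ¬obtain_consent)) and O(certify_minutes) yields O(¬obtain_consent).
So O(¬obtain_consent) holds, i.e. obtain_consent is forbidden. None of the other listed options is forbidden under the premises.

obtain_consent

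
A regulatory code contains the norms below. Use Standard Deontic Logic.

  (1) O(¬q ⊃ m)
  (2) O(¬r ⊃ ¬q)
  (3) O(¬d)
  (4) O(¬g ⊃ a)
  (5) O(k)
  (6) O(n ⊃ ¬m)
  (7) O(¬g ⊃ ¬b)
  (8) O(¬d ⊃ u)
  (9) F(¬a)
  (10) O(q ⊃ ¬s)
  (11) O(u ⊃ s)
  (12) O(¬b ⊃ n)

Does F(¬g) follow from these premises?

Premise 3 gives O(¬d).
With premise 8, O(¬d ⊃ u), the K-axiom yields O(u).
Applying K to premise 11 (O(u ⊃ s)) and O(u) yields O(s).
The contrapositive of premise 10 (O(q ⊃ ¬s)) is O(s ⊃ ¬q), and O(s) is already established, so O(¬q).
From O(¬q) and premise 1, O(¬q ⊃ m), we obtain O(m).
The contrapositive of premise 6 (O(n ⊃ ¬m)) is O(m ⊃ ¬n), and O(m) is already established, so O(¬n).
The contrapositive of premise 12 (O(¬b ⊃ n)) is O(¬n ⊃ b), and O(¬n) is already established, so O(b).
The contrapositive of premise 7 (O(¬g ⊃ ¬b)) is O(b ⊃ g), and O(b) is already established, so O(g).
Premises 2, 4, 5, 9 do not contribute to this derivation.
So O(g) holds, i.e. F(¬g). The claim follows.

Yes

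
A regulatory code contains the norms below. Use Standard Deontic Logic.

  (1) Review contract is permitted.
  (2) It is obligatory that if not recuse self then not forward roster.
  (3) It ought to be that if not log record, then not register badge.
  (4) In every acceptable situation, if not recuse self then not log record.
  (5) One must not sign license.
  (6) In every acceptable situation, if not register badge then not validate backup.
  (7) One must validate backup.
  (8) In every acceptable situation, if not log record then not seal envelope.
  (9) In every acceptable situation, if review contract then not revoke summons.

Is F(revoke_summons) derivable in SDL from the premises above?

Premise 9 is O(review_contract → ¬revoke_summons), but O(review_contract) is not derivable from the premises (the permission P(review_contract) asserts only ¬O(¬review_contract), not O(review_contract)), so it does not yield O(¬revoke_summons).
No other premise forces O(¬revoke_summons). An ideal world satisfying every premise can still have revoke_summons true, so F(revoke_summons) is not derivable.

No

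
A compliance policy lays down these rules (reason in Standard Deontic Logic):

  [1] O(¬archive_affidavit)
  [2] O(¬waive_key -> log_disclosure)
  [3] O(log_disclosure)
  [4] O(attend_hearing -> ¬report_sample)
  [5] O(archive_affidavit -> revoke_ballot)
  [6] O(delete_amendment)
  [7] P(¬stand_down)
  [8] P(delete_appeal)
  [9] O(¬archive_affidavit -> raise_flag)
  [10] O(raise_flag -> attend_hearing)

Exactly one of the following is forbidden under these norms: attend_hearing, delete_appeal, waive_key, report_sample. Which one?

Premise 1 gives O(¬archive_affidavit).
Premise 9 is O(¬archive_affidavit -> raise_flag); since O(¬archive_affidavit), deontic closure gives O(raise_flag).
Applying K to premise 10 (O(raise_flag -> attend_hearing)) and O(raise_flag) yields O(attend_hearing).
Premise 4 is O(attend_hearing -> ¬report_sample); since O(attend_hearing), deontic closure gives O(¬report_sample).
So O(¬report_sample) holds, i.e. report_sample is forbidden. None of the other listed options is forbidden under the premises.

report_sample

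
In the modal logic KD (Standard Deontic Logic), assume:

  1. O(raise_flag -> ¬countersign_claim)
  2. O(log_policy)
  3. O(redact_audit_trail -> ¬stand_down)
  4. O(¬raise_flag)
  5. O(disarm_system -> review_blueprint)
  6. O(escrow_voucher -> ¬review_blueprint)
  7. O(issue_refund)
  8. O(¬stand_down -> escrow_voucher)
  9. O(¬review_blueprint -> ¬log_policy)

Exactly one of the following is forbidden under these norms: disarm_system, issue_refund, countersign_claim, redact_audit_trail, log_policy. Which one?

redact_audit_trail

Premise 2 states O(log_policy) outright.
The contrapositive of premise 9 (O(¬review_blueprint -> ¬log_policy)) is O(log_policy -> review_blueprint), and O(log_policy) is already established, so O(review_blueprint).
The contrapositive of premise 6 (O(escrow_voucher -> ¬review_blueprint)) is O(review_blueprint -> ¬escrow_voucher), and O(review_blueprint) is already established, so O(¬escrow_voucher).
Premise 8 is O(¬stand_down -> escrow_voucher); contrapositively O(¬escrow_voucher -> stand_down). Since O(¬escrow_voucher) holds, K gives O(stand_down).
Premise 3, O(redact_audit_trail -> ¬stand_down), contraposes to O(stand_down -> ¬redact_audit_trail); with O(stand_down) we get O(¬redact_audit_trail).
So O(¬redact_audit_trail) holds, i.e. redact_audit_trail is forbidden. None of the other listed options is forbidden under the premises.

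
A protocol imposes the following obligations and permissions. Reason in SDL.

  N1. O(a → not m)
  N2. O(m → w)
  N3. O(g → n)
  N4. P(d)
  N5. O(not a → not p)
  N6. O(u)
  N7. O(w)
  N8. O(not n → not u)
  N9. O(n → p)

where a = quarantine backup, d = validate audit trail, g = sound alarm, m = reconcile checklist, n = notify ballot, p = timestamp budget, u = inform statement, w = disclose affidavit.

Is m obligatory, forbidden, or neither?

Forbidden

From premise 6 we have O(u).
Premise 8, O(not n → not u), contraposes to O(u → n); with O(u) we get O(n).
Premise 9 is O(n → p); since O(n), deontic closure gives O(p).
Premise 5, O(not a → not p), contraposes to O(p → a); with O(p) we get O(a).
From O(a) and premise 1, O(a → not m), we obtain O(not m).
Premises 2, 3, 4, 7 do not contribute to this derivation.
Thus O(not m), which is F(m): m is forbidden.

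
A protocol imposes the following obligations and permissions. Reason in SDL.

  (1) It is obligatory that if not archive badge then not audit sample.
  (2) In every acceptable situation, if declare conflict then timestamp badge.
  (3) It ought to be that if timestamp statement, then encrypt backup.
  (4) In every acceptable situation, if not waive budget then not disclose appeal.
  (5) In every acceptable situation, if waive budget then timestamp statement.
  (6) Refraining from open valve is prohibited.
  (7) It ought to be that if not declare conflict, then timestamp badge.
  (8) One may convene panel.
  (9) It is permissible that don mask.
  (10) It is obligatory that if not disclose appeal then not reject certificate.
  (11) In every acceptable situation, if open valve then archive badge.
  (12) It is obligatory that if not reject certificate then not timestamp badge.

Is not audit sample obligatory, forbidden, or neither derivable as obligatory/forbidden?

Premise 1 is O(¬archive_badge → ¬audit_sample), but O(¬archive_badge) is not derivable from the premises, so it does not yield O(¬audit_sample).
No premise or chain of K-axiom applications forces O(¬audit_sample), and none forces O(audit_sample). So ¬audit_sample is neither obligatory nor forbidden under these norms.

Neither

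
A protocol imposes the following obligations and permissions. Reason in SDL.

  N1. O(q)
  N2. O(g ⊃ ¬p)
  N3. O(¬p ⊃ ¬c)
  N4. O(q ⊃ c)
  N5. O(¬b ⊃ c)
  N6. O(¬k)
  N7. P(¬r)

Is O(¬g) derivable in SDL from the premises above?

Yes

Premise 1 states O(q) outright.
Premise 4 is O(q ⊃ c); since O(q), deontic closure gives O(c).
The contrapositive of premise 3 (O(¬p ⊃ ¬c)) is O(c ⊃ p), and O(c) is already established, so O(p).
Premise 2 is O(g ⊃ ¬p); contrapositively O(p ⊃ ¬g). Since O(p) holds, K gives O(¬g).
Premises 5, 6, 7 do not contribute to this derivation.
So O(¬g) follows.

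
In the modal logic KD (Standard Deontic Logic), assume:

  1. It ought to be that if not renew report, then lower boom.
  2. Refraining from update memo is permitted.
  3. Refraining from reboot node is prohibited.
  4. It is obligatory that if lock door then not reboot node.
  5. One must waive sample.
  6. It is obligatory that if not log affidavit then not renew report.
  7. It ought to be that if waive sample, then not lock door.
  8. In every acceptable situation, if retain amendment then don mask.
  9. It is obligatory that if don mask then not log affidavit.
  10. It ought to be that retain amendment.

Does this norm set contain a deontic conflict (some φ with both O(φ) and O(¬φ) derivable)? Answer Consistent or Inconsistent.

Consistent

Premise 4 is O(lock_door → ¬reboot_node), but O(lock_door) is not derivable from the premises, so it does not yield O(¬reboot_node).
So O(¬reboot_node) is not derivable, and the apparent clash with O(reboot_node) does not arise.
A world satisfying every obligation exists (e.g. don_mask=true, lock_door=false, log_affidavit=false, lower_boom=true, reboot_node=true, renew_report=false, retain_amendment=true, update_memo=false, waive_sample=true); no atom is both obligatory and forbidden, so the set is consistent.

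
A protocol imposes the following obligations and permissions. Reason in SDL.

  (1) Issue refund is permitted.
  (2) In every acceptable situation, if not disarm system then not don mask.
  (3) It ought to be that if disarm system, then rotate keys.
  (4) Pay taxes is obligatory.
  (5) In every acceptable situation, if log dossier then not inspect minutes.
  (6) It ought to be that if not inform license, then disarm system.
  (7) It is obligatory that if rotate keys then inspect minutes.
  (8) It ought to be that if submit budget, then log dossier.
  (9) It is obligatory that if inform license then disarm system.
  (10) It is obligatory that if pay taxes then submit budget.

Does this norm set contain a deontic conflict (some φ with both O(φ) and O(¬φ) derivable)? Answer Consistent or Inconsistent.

Inconsistent

Premises 6 and 9 are O(¬inform_license → disarm_system) and O(inform_license → disarm_system); every ideal world satisfies ¬inform_license or inform_license, so in either case disarm_system holds — hence O(disarm_system).
Premise 3 is O(disarm_system → rotate_keys); since O(disarm_system), deontic closure gives O(rotate_keys).
Premise 7 is O(rotate_keys → inspect_minutes); since O(rotate_keys), deontic closure gives O(inspect_minutes).
The contrapositive of premise 5 (O(log_dossier → ¬inspect_minutes)) is O(inspect_minutes → ¬log_dossier), and O(inspect_minutes) is already established, so O(¬log_dossier).
Premise 8 is O(submit_budget → log_dossier); contrapositively O(¬log_dossier → ¬submit_budget). Since O(¬log_dossier) holds, K gives O(¬submit_budget).
The contrapositive of premise 10 (O(pay_taxes → submit_budget)) is O(¬submit_budget → ¬pay_taxes), and O(¬submit_budget) is already established, so O(¬pay_taxes).
Yet premise 4 states O(pay_taxes).
We now have both O(¬pay_taxes) and O(pay_taxes) — pay_taxes is simultaneously obligatory and forbidden, violating the D-axiom.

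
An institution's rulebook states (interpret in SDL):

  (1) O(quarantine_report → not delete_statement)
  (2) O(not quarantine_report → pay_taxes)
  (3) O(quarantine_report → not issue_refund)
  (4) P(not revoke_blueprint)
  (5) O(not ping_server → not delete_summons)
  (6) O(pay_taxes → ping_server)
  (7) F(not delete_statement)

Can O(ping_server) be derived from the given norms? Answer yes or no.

Yes

Premise 7, F(not delete_statement), is equivalent to O(delete_statement).
The contrapositive of premise 1 (O(quarantine_report → not delete_statement)) is O(delete_statement → not quarantine_report), and O(delete_statement) is already established, so O(not quarantine_report).
Premise 2 is O(not quarantine_report → pay_taxes); since O(not quarantine_report), deontic closure gives O(pay_taxes).
From O(pay_taxes) and premise 6, O(pay_taxes → ping_server), we obtain O(ping_server).
Premises 3, 4, 5 do not contribute to this derivation.
So O(ping_server) follows.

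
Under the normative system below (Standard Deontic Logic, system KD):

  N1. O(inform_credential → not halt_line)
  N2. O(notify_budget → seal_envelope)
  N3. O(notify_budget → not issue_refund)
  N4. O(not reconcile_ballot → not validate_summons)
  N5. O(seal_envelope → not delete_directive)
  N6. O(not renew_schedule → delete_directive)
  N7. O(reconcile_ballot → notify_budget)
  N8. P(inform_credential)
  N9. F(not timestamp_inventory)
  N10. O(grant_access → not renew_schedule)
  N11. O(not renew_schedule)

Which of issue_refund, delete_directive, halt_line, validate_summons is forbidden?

Premise 11 states O(not renew_schedule) outright.
Premise 6 is O(not renew_schedule → delete_directive); since O(not renew_schedule), deontic closure gives O(delete_directive).
The contrapositive of premise 5 (O(seal_envelope → not delete_directive)) is O(delete_directive → not seal_envelope), and O(delete_directive) is already established, so O(not seal_envelope).
Premise 2, O(notify_budget → seal_envelope), contraposes to O(not seal_envelope → not notify_budget); with O(not seal_envelope) we get O(not notify_budget).
Premise 7, O(reconcile_ballot → notify_budget), contraposes to O(not notify_budget → not reconcile_ballot); with O(not notify_budget) we get O(not reconcile_ballot).
Applying K to premise 4 (O(not reconcile_ballot → not validate_summons)) and O(not reconcile_ballot) yields O(not validate_summons).
So O(not validate_summons) holds, i.e. validate_summons is forbidden. None of the other listed options is forbidden under the premises.

validate_summons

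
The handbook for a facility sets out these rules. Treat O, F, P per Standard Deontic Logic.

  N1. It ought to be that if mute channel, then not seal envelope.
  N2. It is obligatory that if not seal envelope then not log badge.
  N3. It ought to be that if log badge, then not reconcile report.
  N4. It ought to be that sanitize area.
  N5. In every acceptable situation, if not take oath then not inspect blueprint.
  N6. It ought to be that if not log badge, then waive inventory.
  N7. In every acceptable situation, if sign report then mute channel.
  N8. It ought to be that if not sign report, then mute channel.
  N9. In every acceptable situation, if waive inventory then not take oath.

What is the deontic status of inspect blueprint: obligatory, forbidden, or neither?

Premises 7 and 8 cover both cases: O(sign_report → mute_channel) and O(¬sign_report → mute_channel). Since sign_report ∨ ¬sign_report is a tautology, O(mute_channel) follows.
With premise 1, O(mute_channel → ¬seal_envelope), the K-axiom yields O(¬seal_envelope).
Premise 2 is O(¬seal_envelope → ¬log_badge); since O(¬seal_envelope), deontic closure gives O(¬log_badge).
Applying K to premise 6 (O(¬log_badge → waive_inventory)) and O(¬log_badge) yields O(waive_inventory).
Applying K to premise 9 (O(waive_inventory → ¬take_oath)) and O(waive_inventory) yields O(¬take_oath).
With premise 5, O(¬take_oath → ¬inspect_blueprint), the K-axiom yields O(¬inspect_blueprint).
Premises 3, 4 do not contribute to this derivation.
Thus O(¬inspect_blueprint), which is F(inspect_blueprint): inspect_blueprint is forbidden.

Forbidden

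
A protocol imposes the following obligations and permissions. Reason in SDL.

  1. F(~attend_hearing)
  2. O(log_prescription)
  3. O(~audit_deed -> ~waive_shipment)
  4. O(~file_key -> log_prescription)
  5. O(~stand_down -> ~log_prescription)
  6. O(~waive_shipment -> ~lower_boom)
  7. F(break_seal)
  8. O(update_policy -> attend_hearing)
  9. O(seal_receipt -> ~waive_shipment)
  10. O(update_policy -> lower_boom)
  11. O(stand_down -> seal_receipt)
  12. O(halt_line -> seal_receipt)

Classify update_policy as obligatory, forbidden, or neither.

Premise 2 states O(log_prescription) outright.
Premise 5, O(~stand_down -> ~log_prescription), contraposes to O(log_prescription -> stand_down); with O(log_prescription) we get O(stand_down).
Applying K to premise 11 (O(stand_down -> seal_receipt)) and O(stand_down) yields O(seal_receipt).
Premise 9 is O(seal_receipt -> ~waive_shipment); since O(seal_receipt), deontic closure gives O(~waive_shipment).
Premise 6 is O(~waive_shipment -> ~lower_boom); since O(~waive_shipment), deontic closure gives O(~lower_boom).
The contrapositive of premise 10 (O(update_policy -> lower_boom)) is O(~lower_boom -> ~update_policy), and O(~lower_boom) is already established, so O(~update_policy).
Premises 1, 3, 4, 7, 8, 12 do not contribute to this derivation.
Thus O(~update_policy), which is F(update_policy): update_policy is forbidden.

Forbidden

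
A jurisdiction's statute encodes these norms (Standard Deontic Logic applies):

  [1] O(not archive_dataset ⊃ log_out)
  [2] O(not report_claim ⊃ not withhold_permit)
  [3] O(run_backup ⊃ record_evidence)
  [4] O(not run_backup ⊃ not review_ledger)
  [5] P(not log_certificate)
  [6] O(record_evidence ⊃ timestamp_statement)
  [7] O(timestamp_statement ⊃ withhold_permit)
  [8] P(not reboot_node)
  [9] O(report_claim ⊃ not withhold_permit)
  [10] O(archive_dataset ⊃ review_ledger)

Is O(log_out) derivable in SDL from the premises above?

Yes

Premises 2 and 9 are O(not report_claim ⊃ not withhold_permit) and O(report_claim ⊃ not withhold_permit); every ideal world satisfies not report_claim or report_claim, so in either case not withhold_permit holds — hence O(not withhold_permit).
Premise 7, O(timestamp_statement ⊃ withhold_permit), contraposes to O(not withhold_permit ⊃ not timestamp_statement); with O(not withhold_permit) we get O(not timestamp_statement).
The contrapositive of premise 6 (O(record_evidence ⊃ timestamp_statement)) is O(not timestamp_statement ⊃ not record_evidence), and O(not timestamp_statement) is already established, so O(not record_evidence).
Premise 3, O(run_backup ⊃ record_evidence), contraposes to O(not record_evidence ⊃ not run_backup); with O(not record_evidence) we get O(not run_backup).
With premise 4, O(not run_backup ⊃ not review_ledger), the K-axiom yields O(not review_ledger).
Premise 10, O(archive_dataset ⊃ review_ledger), contraposes to O(not review_ledger ⊃ not archive_dataset); with O(not review_ledger) we get O(not archive_dataset).
Applying K to premise 1 (O(not archive_dataset ⊃ log_out)) and O(not archive_dataset) yields O(log_out).
Premises 5, 8 do not contribute to this derivation.
So O(log_out) follows.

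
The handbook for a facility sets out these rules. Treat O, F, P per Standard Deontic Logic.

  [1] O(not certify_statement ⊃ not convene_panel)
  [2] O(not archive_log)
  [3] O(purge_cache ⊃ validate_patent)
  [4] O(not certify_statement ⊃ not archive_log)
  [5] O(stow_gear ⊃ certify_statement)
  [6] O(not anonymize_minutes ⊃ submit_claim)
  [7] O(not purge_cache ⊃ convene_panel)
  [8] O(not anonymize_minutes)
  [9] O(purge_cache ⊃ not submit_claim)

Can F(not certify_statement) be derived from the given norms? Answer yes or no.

Premise 8 states O(not anonymize_minutes) outright.
Premise 6 is O(not anonymize_minutes ⊃ submit_claim); since O(not anonymize_minutes), deontic closure gives O(submit_claim).
Premise 9 is O(purge_cache ⊃ not submit_claim); contrapositively O(submit_claim ⊃ not purge_cache). Since O(submit_claim) holds, K gives O(not purge_cache).
Premise 7 is O(not purge_cache ⊃ convene_panel); since O(not purge_cache), deontic closure gives O(convene_panel).
Premise 1 is O(not certify_statement ⊃ not convene_panel); contrapositively O(convene_panel ⊃ certify_statement). Since O(convene_panel) holds, K gives O(certify_statement).
Premises 2, 3, 4, 5 do not contribute to this derivation.
So O(certify_statement) holds, i.e. F(not certify_statement). The claim follows.

Yes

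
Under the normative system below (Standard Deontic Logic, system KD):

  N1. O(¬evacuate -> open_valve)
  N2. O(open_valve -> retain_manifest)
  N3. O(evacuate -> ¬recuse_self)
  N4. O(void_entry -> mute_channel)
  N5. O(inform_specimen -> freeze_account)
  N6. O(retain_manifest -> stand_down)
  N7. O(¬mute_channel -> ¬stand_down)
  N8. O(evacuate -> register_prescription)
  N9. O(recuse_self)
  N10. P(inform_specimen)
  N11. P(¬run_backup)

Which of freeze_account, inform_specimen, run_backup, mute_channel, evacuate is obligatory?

mute_channel

From premise 9 we have O(recuse_self).
Premise 3 is O(evacuate -> ¬recuse_self); contrapositively O(recuse_self -> ¬evacuate). Since O(recuse_self) holds, K gives O(¬evacuate).
From O(¬evacuate) and premise 1, O(¬evacuate -> open_valve), we obtain O(open_valve).
Applying K to premise 2 (O(open_valve -> retain_manifest)) and O(open_valve) yields O(retain_manifest).
Premise 6 is O(retain_manifest -> stand_down); since O(retain_manifest), deontic closure gives O(stand_down).
The contrapositive of premise 7 (O(¬mute_channel -> ¬stand_down)) is O(stand_down -> mute_channel), and O(stand_down) is already established, so O(mute_channel).
So O(mute_channel) holds — mute_channel is obligatory. None of the other listed options is made obligatory by any chain of premises.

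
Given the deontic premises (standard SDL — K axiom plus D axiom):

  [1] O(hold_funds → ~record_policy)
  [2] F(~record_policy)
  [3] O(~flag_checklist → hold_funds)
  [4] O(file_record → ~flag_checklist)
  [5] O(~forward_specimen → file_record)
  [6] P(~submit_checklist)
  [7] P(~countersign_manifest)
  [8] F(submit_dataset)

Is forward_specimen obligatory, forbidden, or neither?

Obligatory

Premise 2, F(~record_policy), is equivalent to O(record_policy).
Premise 1 is O(hold_funds → ~record_policy); contrapositively O(record_policy → ~hold_funds). Since O(record_policy) holds, K gives O(~hold_funds).
The contrapositive of premise 3 (O(~flag_checklist → hold_funds)) is O(~hold_funds → flag_checklist), and O(~hold_funds) is already established, so O(flag_checklist).
The contrapositive of premise 4 (O(file_record → ~flag_checklist)) is O(flag_checklist → ~file_record), and O(flag_checklist) is already established, so O(~file_record).
The contrapositive of premise 5 (O(~forward_specimen → file_record)) is O(~file_record → forward_specimen), and O(~file_record) is already established, so O(forward_specimen).
Premises 6, 7, 8 do not contribute to this derivation.
Hence forward_specimen is obligatory.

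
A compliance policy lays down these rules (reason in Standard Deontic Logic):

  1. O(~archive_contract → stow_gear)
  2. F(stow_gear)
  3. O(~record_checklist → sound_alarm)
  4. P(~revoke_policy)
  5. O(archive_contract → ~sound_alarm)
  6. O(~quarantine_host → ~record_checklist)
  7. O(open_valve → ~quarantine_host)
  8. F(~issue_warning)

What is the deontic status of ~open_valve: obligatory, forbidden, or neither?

Premise 2 is F(stow_gear), i.e. O(~stow_gear).
Premise 1 is O(~archive_contract → stow_gear); contrapositively O(~stow_gear → archive_contract). Since O(~stow_gear) holds, K gives O(archive_contract).
Premise 5 is O(archive_contract → ~sound_alarm); since O(archive_contract), deontic closure gives O(~sound_alarm).
Premise 3 is O(~record_checklist → sound_alarm); contrapositively O(~sound_alarm → record_checklist). Since O(~sound_alarm) holds, K gives O(record_checklist).
The contrapositive of premise 6 (O(~quarantine_host → ~record_checklist)) is O(record_checklist → quarantine_host), and O(record_checklist) is already established, so O(quarantine_host).
Premise 7 is O(open_valve → ~quarantine_host); contrapositively O(quarantine_host → ~open_valve). Since O(quarantine_host) holds, K gives O(~open_valve).
Premises 4, 8 do not contribute to this derivation.
Hence ~open_valve is obligatory.

Obligatory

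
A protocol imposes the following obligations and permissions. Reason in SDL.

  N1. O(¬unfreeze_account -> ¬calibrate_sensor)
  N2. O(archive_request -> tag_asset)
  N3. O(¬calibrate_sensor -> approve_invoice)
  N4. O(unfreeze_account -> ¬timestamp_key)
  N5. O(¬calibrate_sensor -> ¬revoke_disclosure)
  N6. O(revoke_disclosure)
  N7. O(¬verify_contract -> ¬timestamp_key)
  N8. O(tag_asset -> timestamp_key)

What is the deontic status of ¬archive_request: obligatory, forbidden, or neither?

From premise 6 we have O(revoke_disclosure).
Premise 5 is O(¬calibrate_sensor -> ¬revoke_disclosure); contrapositively O(revoke_disclosure -> calibrate_sensor). Since O(revoke_disclosure) holds, K gives O(calibrate_sensor).
Premise 1, O(¬unfreeze_account -> ¬calibrate_sensor), contraposes to O(calibrate_sensor -> unfreeze_account); with O(calibrate_sensor) we get O(unfreeze_account).
Applying K to premise 4 (O(unfreeze_account -> ¬timestamp_key)) and O(unfreeze_account) yields O(¬timestamp_key).
Premise 8, O(tag_asset -> timestamp_key), contraposes to O(¬timestamp_key -> ¬tag_asset); with O(¬timestamp_key) we get O(¬tag_asset).
The contrapositive of premise 2 (O(archive_request -> tag_asset)) is O(¬tag_asset -> ¬archive_request), and O(¬tag_asset) is already established, so O(¬archive_request).
Premises 3, 7 do not contribute to this derivation.
Hence ¬archive_request is obligatory.

Obligatory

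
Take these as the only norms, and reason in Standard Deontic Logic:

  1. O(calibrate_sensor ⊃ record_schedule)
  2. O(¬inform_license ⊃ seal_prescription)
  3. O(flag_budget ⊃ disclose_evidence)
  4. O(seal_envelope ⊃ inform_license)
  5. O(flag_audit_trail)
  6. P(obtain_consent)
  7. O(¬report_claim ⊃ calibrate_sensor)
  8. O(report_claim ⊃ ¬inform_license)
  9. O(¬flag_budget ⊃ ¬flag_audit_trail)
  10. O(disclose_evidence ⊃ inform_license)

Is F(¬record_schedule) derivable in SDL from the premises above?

Yes

Premise 5 gives O(flag_audit_trail).
The contrapositive of premise 9 (O(¬flag_budget ⊃ ¬flag_audit_trail)) is O(flag_audit_trail ⊃ flag_budget), and O(flag_audit_trail) is already established, so O(flag_budget).
Applying K to premise 3 (O(flag_budget ⊃ disclose_evidence)) and O(flag_budget) yields O(disclose_evidence).
From O(disclose_evidence) and premise 10, O(disclose_evidence ⊃ inform_license), we obtain O(inform_license).
Premise 8, O(report_claim ⊃ ¬inform_license), contraposes to O(inform_license ⊃ ¬report_claim); with O(inform_license) we get O(¬report_claim).
Premise 7 is O(¬report_claim ⊃ calibrate_sensor); since O(¬report_claim), deontic closure gives O(calibrate_sensor).
Applying K to premise 1 (O(calibrate_sensor ⊃ record_schedule)) and O(calibrate_sensor) yields O(record_schedule).
Premises 2, 4, 6 do not contribute to this derivation.
So O(record_schedule) holds, i.e. F(¬record_schedule). The claim follows.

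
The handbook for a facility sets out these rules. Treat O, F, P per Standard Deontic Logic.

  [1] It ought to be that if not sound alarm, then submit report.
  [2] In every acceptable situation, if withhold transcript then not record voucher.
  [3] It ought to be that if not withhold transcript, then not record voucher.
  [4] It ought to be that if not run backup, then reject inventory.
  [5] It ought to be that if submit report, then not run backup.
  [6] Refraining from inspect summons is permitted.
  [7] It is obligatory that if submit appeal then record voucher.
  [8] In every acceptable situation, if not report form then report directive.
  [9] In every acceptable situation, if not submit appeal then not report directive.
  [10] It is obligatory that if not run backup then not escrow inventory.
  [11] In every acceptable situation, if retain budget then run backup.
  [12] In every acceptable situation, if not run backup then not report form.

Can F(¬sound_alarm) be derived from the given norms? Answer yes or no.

Yes

By case analysis on ¬withhold_transcript: premise 3 gives O(¬withhold_transcript → ¬record_voucher) and premise 2 gives O(withhold_transcript → ¬record_voucher), so O(¬record_voucher) either way.
Premise 7, O(submit_appeal → record_voucher), contraposes to O(¬record_voucher → ¬submit_appeal); with O(¬record_voucher) we get O(¬submit_appeal).
From O(¬submit_appeal) and premise 9, O(¬submit_appeal → ¬report_directive), we obtain O(¬report_directive).
The contrapositive of premise 8 (O(¬report_form → report_directive)) is O(¬report_directive → report_form), and O(¬report_directive) is already established, so O(report_form).
Premise 12, O(¬run_backup → ¬report_form), contraposes to O(report_form → run_backup); with O(report_form) we get O(run_backup).
The contrapositive of premise 5 (O(submit_report → ¬run_backup)) is O(run_backup → ¬submit_report), and O(run_backup) is already established, so O(¬submit_report).
Premise 1, O(¬sound_alarm → submit_report), contraposes to O(¬submit_report → sound_alarm); with O(¬submit_report) we get O(sound_alarm).
Premises 4, 6, 10, 11 do not contribute to this derivation.
So O(sound_alarm) holds, i.e. F(¬sound_alarm). The claim follows.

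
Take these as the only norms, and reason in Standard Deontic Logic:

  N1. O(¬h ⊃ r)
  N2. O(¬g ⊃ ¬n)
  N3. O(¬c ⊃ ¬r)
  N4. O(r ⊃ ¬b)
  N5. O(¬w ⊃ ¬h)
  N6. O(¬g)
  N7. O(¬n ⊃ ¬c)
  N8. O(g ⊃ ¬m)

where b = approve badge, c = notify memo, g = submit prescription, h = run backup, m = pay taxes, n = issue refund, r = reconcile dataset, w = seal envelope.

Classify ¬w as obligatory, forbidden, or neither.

Forbidden

From premise 6 we have O(¬g).
With premise 2, O(¬g ⊃ ¬n), the K-axiom yields O(¬n).
Applying K to premise 7 (O(¬n ⊃ ¬c)) and O(¬n) yields O(¬c).
Premise 3 is O(¬c ⊃ ¬r); since O(¬c), deontic closure gives O(¬r).
Premise 1, O(¬h ⊃ r), contraposes to O(¬r ⊃ h); with O(¬r) we get O(h).
Premise 5, O(¬w ⊃ ¬h), contraposes to O(h ⊃ w); with O(h) we get O(w).
Premises 4, 8 do not contribute to this derivation.
Thus O(w), which is F(¬w): ¬w is forbidden.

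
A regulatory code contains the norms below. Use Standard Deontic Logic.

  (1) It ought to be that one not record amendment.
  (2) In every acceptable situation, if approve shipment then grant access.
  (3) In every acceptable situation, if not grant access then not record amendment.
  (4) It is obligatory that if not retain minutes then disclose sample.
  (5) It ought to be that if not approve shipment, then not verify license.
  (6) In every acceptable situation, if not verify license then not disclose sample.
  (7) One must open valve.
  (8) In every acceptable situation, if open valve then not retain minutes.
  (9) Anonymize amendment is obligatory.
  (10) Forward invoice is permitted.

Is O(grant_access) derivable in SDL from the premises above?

Premise 7 gives O(open_valve).
From O(open_valve) and premise 8, O(open_valve → ¬retain_minutes), we obtain O(¬retain_minutes).
Premise 4 is O(¬retain_minutes → disclose_sample); since O(¬retain_minutes), deontic closure gives O(disclose_sample).
Premise 6, O(¬verify_license → ¬disclose_sample), contraposes to O(disclose_sample → verify_license); with O(disclose_sample) we get O(verify_license).
Premise 5 is O(¬approve_shipment → ¬verify_license); contrapositively O(verify_license → approve_shipment). Since O(verify_license) holds, K gives O(approve_shipment).
Applying K to premise 2 (O(approve_shipment → grant_access)) and O(approve_shipment) yields O(grant_access).
Premises 1, 3, 9, 10 do not contribute to this derivation.
So O(grant_access) follows.

Yes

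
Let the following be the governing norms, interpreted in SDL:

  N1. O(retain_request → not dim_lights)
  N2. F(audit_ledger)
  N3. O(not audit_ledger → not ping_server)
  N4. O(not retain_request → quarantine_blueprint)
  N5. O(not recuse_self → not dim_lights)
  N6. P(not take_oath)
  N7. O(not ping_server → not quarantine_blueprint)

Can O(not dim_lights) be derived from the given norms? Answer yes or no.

Premise 2 is F(audit_ledger), i.e. O(not audit_ledger).
Premise 3 is O(not audit_ledger → not ping_server); since O(not audit_ledger), deontic closure gives O(not ping_server).
With premise 7, O(not ping_server → not quarantine_blueprint), the K-axiom yields O(not quarantine_blueprint).
Premise 4, O(not retain_request → quarantine_blueprint), contraposes to O(not quarantine_blueprint → retain_request); with O(not quarantine_blueprint) we get O(retain_request).
From O(retain_request) and premise 1, O(retain_request → not dim_lights), we obtain O(not dim_lights).
Premises 5, 6 do not contribute to this derivation.
So O(not dim_lights) follows.

Yes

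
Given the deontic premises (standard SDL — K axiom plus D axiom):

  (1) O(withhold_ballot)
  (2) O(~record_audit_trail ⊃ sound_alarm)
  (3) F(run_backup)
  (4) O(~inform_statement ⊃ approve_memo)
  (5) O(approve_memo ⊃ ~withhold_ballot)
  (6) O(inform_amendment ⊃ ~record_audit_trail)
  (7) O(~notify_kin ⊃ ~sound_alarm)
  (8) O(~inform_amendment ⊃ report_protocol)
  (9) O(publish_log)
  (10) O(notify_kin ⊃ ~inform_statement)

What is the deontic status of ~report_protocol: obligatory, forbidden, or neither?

Forbidden

Premise 1 states O(withhold_ballot) outright.
Premise 5, O(approve_memo ⊃ ~withhold_ballot), contraposes to O(withhold_ballot ⊃ ~approve_memo); with O(withhold_ballot) we get O(~approve_memo).
The contrapositive of premise 4 (O(~inform_statement ⊃ approve_memo)) is O(~approve_memo ⊃ inform_statement), and O(~approve_memo) is already established, so O(inform_statement).
Premise 10 is O(notify_kin ⊃ ~inform_statement); contrapositively O(inform_statement ⊃ ~notify_kin). Since O(inform_statement) holds, K gives O(~notify_kin).
With premise 7, O(~notify_kin ⊃ ~sound_alarm), the K-axiom yields O(~sound_alarm).
Premise 2, O(~record_audit_trail ⊃ sound_alarm), contraposes to O(~sound_alarm ⊃ record_audit_trail); with O(~sound_alarm) we get O(record_audit_trail).
Premise 6, O(inform_amendment ⊃ ~record_audit_trail), contraposes to O(record_audit_trail ⊃ ~inform_amendment); with O(record_audit_trail) we get O(~inform_amendment).
Premise 8 is O(~inform_amendment ⊃ report_protocol); since O(~inform_amendment), deontic closure gives O(report_protocol).
Premises 3, 9 do not contribute to this derivation.
Thus O(report_protocol), which is F(~report_protocol): ~report_protocol is forbidden.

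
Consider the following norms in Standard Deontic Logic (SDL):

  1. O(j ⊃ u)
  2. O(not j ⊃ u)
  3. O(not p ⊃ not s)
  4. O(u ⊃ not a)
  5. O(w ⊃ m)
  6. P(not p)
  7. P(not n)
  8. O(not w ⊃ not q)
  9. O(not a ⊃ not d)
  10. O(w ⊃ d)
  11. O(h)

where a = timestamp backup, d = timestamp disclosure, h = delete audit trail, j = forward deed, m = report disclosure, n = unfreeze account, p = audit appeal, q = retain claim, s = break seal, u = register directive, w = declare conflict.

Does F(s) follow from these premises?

Premise 3 is O(not p ⊃ not s), but O(not p) is not derivable from the premises (the permission P(not p) asserts only not O(p), not O(not p)), so it does not yield O(not s).
No other premise forces O(not s). An ideal world satisfying every premise can still have s true, so F(s) is not derivable.

No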